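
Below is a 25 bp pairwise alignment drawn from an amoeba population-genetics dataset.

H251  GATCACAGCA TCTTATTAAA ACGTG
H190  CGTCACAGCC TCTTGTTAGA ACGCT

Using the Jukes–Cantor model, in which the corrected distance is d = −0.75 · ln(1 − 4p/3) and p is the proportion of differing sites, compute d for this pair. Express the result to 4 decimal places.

0.3505

Mismatches occur at site 1 (G→C), site 2 (A→G), site 10 (A→C), site 15 (A→G), site 19 (A→G), site 24 (T→C), site 25 (G→T).
p = 7/25 = 0.280000.
d = −0.75 · ln(1 − (4/3)·0.280000) = −0.75 · ln(0.626667) = −0.75 · (-0.467340) = 0.3505.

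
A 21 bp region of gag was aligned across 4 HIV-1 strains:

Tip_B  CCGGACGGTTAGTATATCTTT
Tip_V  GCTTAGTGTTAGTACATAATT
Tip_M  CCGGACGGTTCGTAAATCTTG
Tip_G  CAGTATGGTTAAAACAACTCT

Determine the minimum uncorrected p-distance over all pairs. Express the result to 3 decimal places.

0.143

Pairwise Hamming distances:
  Tip_B vs Tip_V: 8
  Tip_B vs Tip_M: 3
  Tip_B vs Tip_G: 8
  Tip_V vs Tip_M: 10
  Tip_V vs Tip_G: 11
  Tip_M vs Tip_G: 10
The smallest is 3 mismatches, between Tip_B and Tip_M; p = 3/21 = 0.143.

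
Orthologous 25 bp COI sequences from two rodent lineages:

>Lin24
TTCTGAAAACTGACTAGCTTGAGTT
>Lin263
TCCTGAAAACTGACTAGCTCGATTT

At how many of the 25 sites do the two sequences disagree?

The sequences differ at positions 2 (T/C), 20 (T/C), 23 (G/T).
That gives 3 mismatches out of 25 aligned sites, so the Hamming distance is 3.

3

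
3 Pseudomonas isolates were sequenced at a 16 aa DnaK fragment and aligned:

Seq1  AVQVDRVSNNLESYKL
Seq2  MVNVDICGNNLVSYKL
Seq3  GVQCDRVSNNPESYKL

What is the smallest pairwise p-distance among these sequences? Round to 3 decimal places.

Pairwise Hamming distances:
  Seq1 vs Seq2: 6
  Seq1 vs Seq3: 3
  Seq2 vs Seq3: 8
The smallest is 3 mismatches, between Seq1 and Seq3; p = 3/16 = 0.188.

0.188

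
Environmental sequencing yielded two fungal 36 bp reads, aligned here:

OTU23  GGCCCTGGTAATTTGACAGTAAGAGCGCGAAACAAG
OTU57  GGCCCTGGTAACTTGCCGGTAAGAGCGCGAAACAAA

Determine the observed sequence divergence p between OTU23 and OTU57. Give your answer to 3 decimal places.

0.111

Mismatches occur at site 12 (T↔C), site 16 (A↔C), site 18 (A↔G), site 36 (G↔A).
There are 4 differences over 36 sites, so p = 4/36 = 0.111.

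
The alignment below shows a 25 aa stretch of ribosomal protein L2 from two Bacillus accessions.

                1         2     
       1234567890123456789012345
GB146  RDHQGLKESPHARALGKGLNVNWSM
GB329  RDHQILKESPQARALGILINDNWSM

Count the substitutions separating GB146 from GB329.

6

Mismatches occur at site 5 (G/I), site 11 (H/Q), site 17 (K/I), site 18 (G/L), site 19 (L/I), site 21 (V/D).
That gives 6 mismatches out of 25 aligned sites, so the Hamming distance is 6.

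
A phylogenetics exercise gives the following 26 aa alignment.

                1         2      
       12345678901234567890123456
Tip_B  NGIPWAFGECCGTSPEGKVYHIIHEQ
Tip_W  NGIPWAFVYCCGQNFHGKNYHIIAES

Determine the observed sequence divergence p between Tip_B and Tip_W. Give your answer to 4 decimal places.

0.3462

The sequences differ at positions 8 (G/V), 9 (E/Y), 13 (T/Q), 14 (S/N), 15 (P/F), 16 (E/H), 19 (V/N), 24 (H/A), 26 (Q/S).
There are 9 differences over 26 sites, so p = 9/26 = 0.3462.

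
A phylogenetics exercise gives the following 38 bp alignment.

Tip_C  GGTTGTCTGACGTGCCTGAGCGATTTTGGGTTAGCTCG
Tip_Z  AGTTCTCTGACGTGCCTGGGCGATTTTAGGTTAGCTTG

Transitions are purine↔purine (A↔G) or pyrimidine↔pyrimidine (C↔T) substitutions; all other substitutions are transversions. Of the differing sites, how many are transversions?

1

Differing sites — 1:G/A (Ti); 5:G/C (Tv); 19:A/G (Ti); 28:G/A (Ti); 37:C/T (Ti).
Of the 5 differences, 4 transitions and 1 transversion, so the answer is 1.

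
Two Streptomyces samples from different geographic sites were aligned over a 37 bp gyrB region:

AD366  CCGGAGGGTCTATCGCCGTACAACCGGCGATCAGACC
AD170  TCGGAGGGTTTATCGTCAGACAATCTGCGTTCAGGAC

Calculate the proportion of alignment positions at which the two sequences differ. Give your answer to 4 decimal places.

0.2703

Mismatches occur at site 1 (C↔T), site 10 (C↔T), site 16 (C↔T), site 18 (G↔A), site 19 (T↔G), site 24 (C↔T), site 26 (G↔T), site 30 (A↔T), site 35 (A↔G), site 36 (C↔A).
There are 10 differences over 37 sites, so p = 10/37 = 0.2703.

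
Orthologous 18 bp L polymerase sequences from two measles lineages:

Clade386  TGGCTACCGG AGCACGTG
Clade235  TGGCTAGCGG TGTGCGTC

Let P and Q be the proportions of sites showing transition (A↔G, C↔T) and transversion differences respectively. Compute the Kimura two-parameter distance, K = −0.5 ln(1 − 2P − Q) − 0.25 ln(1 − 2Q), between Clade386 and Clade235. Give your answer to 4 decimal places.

0.3476

Differing sites — 7:C/G (Tv); 11:A/T (Tv); 13:C/T (Ti); 14:A/G (Ti); 18:G/C (Tv).
Of the 5 differences, 2 transitions and 3 transversions over 18 sites: P = 2/18 = 0.111111, Q = 3/18 = 0.166667.
d = −0.5·ln(0.611111) − 0.25·ln(0.666666) = −0.5·(-0.492477) − 0.25·(-0.405466) = 0.3476.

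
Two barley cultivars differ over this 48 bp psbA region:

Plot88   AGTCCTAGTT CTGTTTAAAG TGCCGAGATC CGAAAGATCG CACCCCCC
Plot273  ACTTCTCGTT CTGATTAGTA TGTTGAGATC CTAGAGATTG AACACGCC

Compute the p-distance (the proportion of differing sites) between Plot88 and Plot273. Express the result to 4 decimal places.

0.3125

Mismatches occur at site 2 (G↔C), site 4 (C↔T), site 7 (A↔C), site 14 (T↔A), site 18 (A↔G), site 19 (A↔T), site 20 (G↔A), site 23 (C↔T), site 24 (C↔T), site 32 (G↔T), site 34 (A↔G), site 39 (C↔T), site 41 (C↔A), site 44 (C↔A), site 46 (C↔G).
There are 15 differences over 48 sites, so p = 15/48 = 0.3125.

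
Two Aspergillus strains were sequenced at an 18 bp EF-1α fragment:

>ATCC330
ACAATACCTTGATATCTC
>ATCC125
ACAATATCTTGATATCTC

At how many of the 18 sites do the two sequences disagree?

1

A single mismatch occurs at site 7 (C/T).
That gives 1 mismatch out of 18 aligned sites, so the Hamming distance is 1.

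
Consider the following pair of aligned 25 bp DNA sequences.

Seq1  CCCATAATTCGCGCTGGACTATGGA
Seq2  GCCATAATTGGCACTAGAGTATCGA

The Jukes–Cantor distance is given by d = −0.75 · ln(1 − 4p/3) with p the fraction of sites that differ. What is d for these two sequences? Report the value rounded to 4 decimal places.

0.2892

Differing sites — 1:C/G; 10:C/G; 13:G/A; 16:G/A; 19:C/G; 23:G/C.
p = 6/25 = 0.240000.
d = −0.75 · ln(1 − (4/3)·0.240000) = −0.75 · ln(0.680000) = −0.75 · (-0.385662) = 0.2892.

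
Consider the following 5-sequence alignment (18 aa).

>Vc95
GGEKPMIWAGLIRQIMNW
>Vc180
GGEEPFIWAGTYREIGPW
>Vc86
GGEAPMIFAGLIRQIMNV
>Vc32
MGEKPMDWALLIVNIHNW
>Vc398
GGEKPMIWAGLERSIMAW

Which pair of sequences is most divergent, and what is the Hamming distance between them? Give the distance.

11

Pairwise Hamming distances:
  Vc95 vs Vc180: 7
  Vc95 vs Vc86: 3
  Vc95 vs Vc32: 6
  Vc95 vs Vc398: 3
  Vc180 vs Vc86: 9
  Vc180 vs Vc32: 11
  Vc180 vs Vc398: 7
  Vc86 vs Vc32: 9
  Vc86 vs Vc398: 6
  Vc32 vs Vc398: 8
The largest is 11, between Vc180 and Vc32.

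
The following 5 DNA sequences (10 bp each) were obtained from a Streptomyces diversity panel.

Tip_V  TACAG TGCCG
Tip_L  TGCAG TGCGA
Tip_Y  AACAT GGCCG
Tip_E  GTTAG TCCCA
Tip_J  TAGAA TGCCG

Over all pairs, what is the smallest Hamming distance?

2

Pairwise Hamming distances:
  Tip_V vs Tip_L: 3
  Tip_V vs Tip_Y: 3
  Tip_V vs Tip_E: 5
  Tip_V vs Tip_J: 2
  Tip_L vs Tip_Y: 6
  Tip_L vs Tip_E: 5
  Tip_L vs Tip_J: 5
  Tip_Y vs Tip_E: 7
  Tip_Y vs Tip_J: 4
  Tip_E vs Tip_J: 6
The smallest is 2, between Tip_V and Tip_J.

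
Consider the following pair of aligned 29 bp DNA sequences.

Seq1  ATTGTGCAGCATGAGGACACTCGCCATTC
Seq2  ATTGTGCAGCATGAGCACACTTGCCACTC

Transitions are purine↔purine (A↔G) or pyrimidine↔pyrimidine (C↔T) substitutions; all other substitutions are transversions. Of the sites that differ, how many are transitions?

2

The sequences differ at positions 16 (G/C, transversion), 22 (C/T, transition), 27 (T/C, transition).
Of the 3 differences, 2 transitions and 1 transversion, so the answer is 2.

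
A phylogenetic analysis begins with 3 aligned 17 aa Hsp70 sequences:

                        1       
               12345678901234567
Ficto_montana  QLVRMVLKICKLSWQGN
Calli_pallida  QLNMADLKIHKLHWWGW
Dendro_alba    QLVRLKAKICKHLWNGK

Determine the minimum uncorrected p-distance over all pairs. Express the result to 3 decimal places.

0.412

Pairwise Hamming distances:
  Ficto_montana vs Calli_pallida: 8
  Ficto_montana vs Dendro_alba: 7
  Calli_pallida vs Dendro_alba: 10
The smallest is 7 mismatches, between Ficto_montana and Dendro_alba; p = 7/17 = 0.412.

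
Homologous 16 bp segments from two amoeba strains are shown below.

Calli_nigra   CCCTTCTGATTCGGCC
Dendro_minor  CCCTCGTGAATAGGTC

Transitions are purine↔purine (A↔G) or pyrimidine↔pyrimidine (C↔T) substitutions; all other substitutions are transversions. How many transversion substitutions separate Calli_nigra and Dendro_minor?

3

The sequences differ at positions 5 (T/C, transition), 6 (C/G, transversion), 10 (T/A, transversion), 12 (C/A, transversion), 15 (C/T, transition).
Of the 5 differences, 2 transitions and 3 transversions, so the answer is 3.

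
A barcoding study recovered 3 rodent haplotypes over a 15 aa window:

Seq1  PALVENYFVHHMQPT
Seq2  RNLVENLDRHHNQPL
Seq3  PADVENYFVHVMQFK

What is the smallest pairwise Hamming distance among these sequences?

4

Pairwise Hamming distances:
  Seq1 vs Seq2: 7
  Seq1 vs Seq3: 4
  Seq2 vs Seq3: 10
The smallest is 4, between Seq1 and Seq3.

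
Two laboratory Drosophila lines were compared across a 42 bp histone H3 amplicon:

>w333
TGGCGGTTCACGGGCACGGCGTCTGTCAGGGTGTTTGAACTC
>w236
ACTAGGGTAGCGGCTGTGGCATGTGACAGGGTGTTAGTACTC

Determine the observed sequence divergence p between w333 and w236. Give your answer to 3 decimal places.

0.381

The sequences differ at positions 1 (T/A), 2 (G/C), 3 (G/T), 4 (C/A), 7 (T/G), 9 (C/A), 10 (A/G), 14 (G/C), 15 (C/T), 16 (A/G), 17 (C/T), 21 (G/A), 23 (C/G), 26 (T/A), 36 (T/A), 38 (A/T).
There are 16 differences over 42 sites, so p = 16/42 = 0.381.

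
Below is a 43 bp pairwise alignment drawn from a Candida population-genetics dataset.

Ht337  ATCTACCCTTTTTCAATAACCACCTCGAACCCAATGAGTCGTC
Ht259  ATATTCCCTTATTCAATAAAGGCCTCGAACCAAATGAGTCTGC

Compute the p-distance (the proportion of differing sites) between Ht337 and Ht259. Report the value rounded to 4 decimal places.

Mismatches occur at site 3 (C→A), site 5 (A→T), site 11 (T→A), site 20 (C→A), site 21 (C→G), site 22 (A→G), site 32 (C→A), site 41 (G→T), site 42 (T→G).
There are 9 differences over 43 sites, so p = 9/43 = 0.2093.

0.2093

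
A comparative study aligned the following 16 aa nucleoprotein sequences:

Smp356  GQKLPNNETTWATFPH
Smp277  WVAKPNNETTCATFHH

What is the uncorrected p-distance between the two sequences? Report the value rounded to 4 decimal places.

Differing sites — 1:G/W; 2:Q/V; 3:K/A; 4:L/K; 11:W/C; 15:P/H.
There are 6 differences over 16 sites, so p = 6/16 = 0.3750.

0.3750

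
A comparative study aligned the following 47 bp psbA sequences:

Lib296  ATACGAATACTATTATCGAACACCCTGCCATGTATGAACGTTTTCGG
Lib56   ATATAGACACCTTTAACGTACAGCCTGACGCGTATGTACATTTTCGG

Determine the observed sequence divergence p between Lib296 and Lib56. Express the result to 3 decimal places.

0.298

The sequences differ at positions 4 (C/T), 5 (G/A), 6 (A/G), 8 (T/C), 11 (T/C), 12 (A/T), 16 (T/A), 19 (A/T), 23 (C/G), 28 (C/A), 30 (A/G), 31 (T/C), 37 (A/T), 40 (G/A).
There are 14 differences over 47 sites, so p = 14/47 = 0.298.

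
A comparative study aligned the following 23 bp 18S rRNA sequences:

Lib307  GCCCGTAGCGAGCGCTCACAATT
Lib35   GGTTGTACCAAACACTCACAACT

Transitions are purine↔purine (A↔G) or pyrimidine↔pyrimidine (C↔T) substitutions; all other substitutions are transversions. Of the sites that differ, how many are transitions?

The sequences differ at positions 2 (C/G, transversion), 3 (C/T, transition), 4 (C/T, transition), 8 (G/C, transversion), 10 (G/A, transition), 12 (G/A, transition), 14 (G/A, transition), 22 (T/C, transition).
Of the 8 differences, 6 transitions and 2 transversions, so the answer is 6.

6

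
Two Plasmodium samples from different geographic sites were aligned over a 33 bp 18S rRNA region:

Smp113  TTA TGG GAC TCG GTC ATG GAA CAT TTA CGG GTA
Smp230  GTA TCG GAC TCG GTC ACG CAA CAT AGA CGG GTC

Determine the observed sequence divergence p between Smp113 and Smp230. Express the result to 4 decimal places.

0.2121

Differing sites — 1:T/G; 5:G/C; 17:T/C; 19:G/C; 25:T/A; 26:T/G; 33:A/C.
There are 7 differences over 33 sites, so p = 7/33 = 0.2121.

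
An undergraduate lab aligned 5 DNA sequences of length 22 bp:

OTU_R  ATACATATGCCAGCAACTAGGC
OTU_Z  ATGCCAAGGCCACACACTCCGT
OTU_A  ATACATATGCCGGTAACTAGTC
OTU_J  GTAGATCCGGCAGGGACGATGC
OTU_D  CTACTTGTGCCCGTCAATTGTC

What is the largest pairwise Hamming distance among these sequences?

15

Pairwise Hamming distances:
  OTU_R vs OTU_Z: 10
  OTU_R vs OTU_A: 3
  OTU_R vs OTU_J: 9
  OTU_R vs OTU_D: 9
  OTU_Z vs OTU_A: 12
  OTU_Z vs OTU_J: 15
  OTU_Z vs OTU_D: 14
  OTU_A vs OTU_J: 11
  OTU_A vs OTU_D: 7
  OTU_J vs OTU_D: 14
The largest is 15, between OTU_Z and OTU_J.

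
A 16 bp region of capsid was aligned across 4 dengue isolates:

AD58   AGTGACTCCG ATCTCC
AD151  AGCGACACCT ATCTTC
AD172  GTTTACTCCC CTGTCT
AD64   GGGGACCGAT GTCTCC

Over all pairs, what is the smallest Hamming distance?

4

Pairwise Hamming distances:
  AD58 vs AD151: 4
  AD58 vs AD172: 7
  AD58 vs AD64: 7
  AD151 vs AD172: 10
  AD151 vs AD64: 7
  AD172 vs AD64: 10
The smallest is 4, between AD58 and AD151.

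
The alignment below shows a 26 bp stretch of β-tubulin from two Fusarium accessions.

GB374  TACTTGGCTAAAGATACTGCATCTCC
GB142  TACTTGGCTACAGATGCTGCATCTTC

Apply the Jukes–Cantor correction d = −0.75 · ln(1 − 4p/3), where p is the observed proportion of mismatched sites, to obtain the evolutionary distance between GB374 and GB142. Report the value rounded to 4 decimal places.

The sequences differ at positions 11 (A/C), 16 (A/G), 25 (C/T).
p = 3/26 = 0.115385.
d = −0.75 · ln(1 − (4/3)·0.115385) = −0.75 · ln(0.846153) = −0.75 · (-0.167055) = 0.1253.

0.1253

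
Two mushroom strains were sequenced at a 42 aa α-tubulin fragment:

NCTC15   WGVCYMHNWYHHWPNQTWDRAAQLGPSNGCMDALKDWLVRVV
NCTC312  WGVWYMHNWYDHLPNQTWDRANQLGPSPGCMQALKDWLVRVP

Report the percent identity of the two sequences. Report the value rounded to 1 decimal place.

83.3%

Mismatches occur at site 4 (C/W), site 11 (H/D), site 13 (W/L), site 22 (A/N), site 28 (N/P), site 32 (D/Q), site 42 (V/P).
35 of the 42 sites match, so the percent identity is 35/42 × 100 = 83.3%.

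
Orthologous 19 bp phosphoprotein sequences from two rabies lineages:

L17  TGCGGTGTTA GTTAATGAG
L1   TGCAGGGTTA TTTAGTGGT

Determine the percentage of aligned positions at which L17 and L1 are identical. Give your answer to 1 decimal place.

68.4%

The sequences differ at positions 4 (G/A), 6 (T/G), 11 (G/T), 15 (A/G), 18 (A/G), 19 (G/T).
13 of the 19 sites match, so the percent identity is 13/19 × 100 = 68.4%.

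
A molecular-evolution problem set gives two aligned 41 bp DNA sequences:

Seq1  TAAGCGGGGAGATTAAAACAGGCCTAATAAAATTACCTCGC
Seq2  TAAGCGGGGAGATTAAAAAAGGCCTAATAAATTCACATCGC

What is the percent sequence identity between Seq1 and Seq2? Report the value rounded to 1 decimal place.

90.2%

Differing sites — 19:C/A; 32:A/T; 34:T/C; 37:C/A.
37 of the 41 sites match, so the percent identity is 37/41 × 100 = 90.2%.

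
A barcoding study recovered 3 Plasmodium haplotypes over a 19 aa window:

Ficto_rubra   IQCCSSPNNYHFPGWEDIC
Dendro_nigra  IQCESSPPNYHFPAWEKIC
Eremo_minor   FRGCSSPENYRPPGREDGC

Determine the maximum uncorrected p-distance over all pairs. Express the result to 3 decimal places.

0.579

Pairwise Hamming distances:
  Ficto_rubra vs Dendro_nigra: 4
  Ficto_rubra vs Eremo_minor: 8
  Dendro_nigra vs Eremo_minor: 11
The largest is 11 mismatches, between Dendro_nigra and Eremo_minor; p = 11/19 = 0.579.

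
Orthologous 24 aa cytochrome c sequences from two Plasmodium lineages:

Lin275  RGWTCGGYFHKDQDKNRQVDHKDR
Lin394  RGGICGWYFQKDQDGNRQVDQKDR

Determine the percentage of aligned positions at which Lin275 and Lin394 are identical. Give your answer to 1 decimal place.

The sequences differ at positions 3 (W/G), 4 (T/I), 7 (G/W), 10 (H/Q), 15 (K/G), 21 (H/Q).
18 of the 24 sites match, so the percent identity is 18/24 × 100 = 75.0%.

75.0%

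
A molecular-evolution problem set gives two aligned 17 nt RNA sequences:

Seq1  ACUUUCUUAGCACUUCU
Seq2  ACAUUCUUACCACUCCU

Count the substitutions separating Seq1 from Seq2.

Mismatches occur at site 3 (U→A), site 10 (G→C), site 15 (U→C).
That gives 3 mismatches out of 17 aligned sites, so the Hamming distance is 3.

3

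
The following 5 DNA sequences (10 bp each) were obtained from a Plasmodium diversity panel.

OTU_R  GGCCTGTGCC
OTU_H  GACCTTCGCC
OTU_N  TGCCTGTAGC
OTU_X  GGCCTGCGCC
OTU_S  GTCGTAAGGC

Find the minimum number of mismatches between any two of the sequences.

1

Pairwise Hamming distances:
  OTU_R vs OTU_H: 3
  OTU_R vs OTU_N: 3
  OTU_R vs OTU_X: 1
  OTU_R vs OTU_S: 5
  OTU_H vs OTU_N: 6
  OTU_H vs OTU_X: 2
  OTU_H vs OTU_S: 5
  OTU_N vs OTU_X: 4
  OTU_N vs OTU_S: 6
  OTU_X vs OTU_S: 5
The smallest is 1, between OTU_R and OTU_X.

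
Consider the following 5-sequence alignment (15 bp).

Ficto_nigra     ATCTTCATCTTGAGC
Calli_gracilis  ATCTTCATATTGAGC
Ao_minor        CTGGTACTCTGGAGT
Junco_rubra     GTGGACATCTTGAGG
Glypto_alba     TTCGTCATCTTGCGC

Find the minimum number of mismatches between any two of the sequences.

1

Pairwise Hamming distances:
  Ficto_nigra vs Calli_gracilis: 1
  Ficto_nigra vs Ao_minor: 7
  Ficto_nigra vs Junco_rubra: 5
  Ficto_nigra vs Glypto_alba: 3
  Calli_gracilis vs Ao_minor: 8
  Calli_gracilis vs Junco_rubra: 6
  Calli_gracilis vs Glypto_alba: 4
  Ao_minor vs Junco_rubra: 6
  Ao_minor vs Glypto_alba: 7
  Junco_rubra vs Glypto_alba: 5
The smallest is 1, between Ficto_nigra and Calli_gracilis.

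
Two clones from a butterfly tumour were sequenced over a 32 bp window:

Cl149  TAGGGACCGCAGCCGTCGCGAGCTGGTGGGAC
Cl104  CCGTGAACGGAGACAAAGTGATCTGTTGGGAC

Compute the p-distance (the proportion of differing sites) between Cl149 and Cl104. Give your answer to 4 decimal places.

0.3750

Differing sites — 1:T/C; 2:A/C; 4:G/T; 7:C/A; 10:C/G; 13:C/A; 15:G/A; 16:T/A; 17:C/A; 19:C/T; 22:G/T; 26:G/T.
There are 12 differences over 32 sites, so p = 12/32 = 0.3750.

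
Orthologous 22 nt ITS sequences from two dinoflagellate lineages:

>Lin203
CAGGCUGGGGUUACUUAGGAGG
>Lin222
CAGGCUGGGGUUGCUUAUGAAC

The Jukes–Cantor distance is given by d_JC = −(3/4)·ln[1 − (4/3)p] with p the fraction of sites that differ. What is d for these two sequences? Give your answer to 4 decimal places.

The sequences differ at positions 13 (A/G), 18 (G/U), 21 (G/A), 22 (G/C).
p = 4/22 = 0.181818.
d = −0.75 · ln(1 − (4/3)·0.181818) = −0.75 · ln(0.757576) = −0.75 · (-0.277631) = 0.2082.

0.2082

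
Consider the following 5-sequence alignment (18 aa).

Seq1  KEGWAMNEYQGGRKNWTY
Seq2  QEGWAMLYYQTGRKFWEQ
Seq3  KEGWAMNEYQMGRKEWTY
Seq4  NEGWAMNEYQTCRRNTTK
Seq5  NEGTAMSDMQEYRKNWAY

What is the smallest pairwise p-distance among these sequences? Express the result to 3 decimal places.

0.111

Pairwise Hamming distances:
  Seq1 vs Seq2: 7
  Seq1 vs Seq3: 2
  Seq1 vs Seq4: 6
  Seq1 vs Seq5: 8
  Seq2 vs Seq3: 7
  Seq2 vs Seq4: 9
  Seq2 vs Seq5: 10
  Seq3 vs Seq4: 7
  Seq3 vs Seq5: 9
  Seq4 vs Seq5: 10
The smallest is 2 mismatches, between Seq1 and Seq3; p = 2/18 = 0.111.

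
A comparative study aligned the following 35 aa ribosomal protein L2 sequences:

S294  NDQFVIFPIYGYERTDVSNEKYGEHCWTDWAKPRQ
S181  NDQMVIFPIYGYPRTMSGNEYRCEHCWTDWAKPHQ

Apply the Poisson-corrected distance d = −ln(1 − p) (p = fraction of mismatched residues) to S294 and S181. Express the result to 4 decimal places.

Differing sites — 4:F/M; 13:E/P; 16:D/M; 17:V/S; 18:S/G; 21:K/Y; 22:Y/R; 23:G/C; 34:R/H.
p = 9/35 = 0.257143.
d = −ln(1 − 0.257143) = −ln(0.742857) = 0.2973.

0.2973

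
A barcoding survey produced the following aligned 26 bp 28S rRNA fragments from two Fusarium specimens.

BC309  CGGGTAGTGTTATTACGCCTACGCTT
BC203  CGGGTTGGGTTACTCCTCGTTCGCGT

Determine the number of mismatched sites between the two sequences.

The sequences differ at positions 6 (A/T), 8 (T/G), 13 (T/C), 15 (A/C), 17 (G/T), 19 (C/G), 21 (A/T), 25 (T/G).
That gives 8 mismatches out of 26 aligned sites, so the Hamming distance is 8.

8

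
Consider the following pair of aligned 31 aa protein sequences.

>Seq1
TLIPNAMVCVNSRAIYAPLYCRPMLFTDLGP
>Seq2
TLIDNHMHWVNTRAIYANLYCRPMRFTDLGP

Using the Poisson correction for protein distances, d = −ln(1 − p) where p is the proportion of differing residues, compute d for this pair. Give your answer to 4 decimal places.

0.2559

The sequences differ at positions 4 (P/D), 6 (A/H), 8 (V/H), 9 (C/W), 12 (S/T), 18 (P/N), 25 (L/R).
p = 7/31 = 0.225806.
d = −ln(1 − 0.225806) = −ln(0.774194) = 0.2559.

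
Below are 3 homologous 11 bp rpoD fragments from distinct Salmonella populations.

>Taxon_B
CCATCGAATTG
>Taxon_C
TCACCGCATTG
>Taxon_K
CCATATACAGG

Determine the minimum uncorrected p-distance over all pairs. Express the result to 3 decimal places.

0.273

Pairwise Hamming distances:
  Taxon_B vs Taxon_C: 3
  Taxon_B vs Taxon_K: 5
  Taxon_C vs Taxon_K: 8
The smallest is 3 mismatches, between Taxon_B and Taxon_C; p = 3/11 = 0.273.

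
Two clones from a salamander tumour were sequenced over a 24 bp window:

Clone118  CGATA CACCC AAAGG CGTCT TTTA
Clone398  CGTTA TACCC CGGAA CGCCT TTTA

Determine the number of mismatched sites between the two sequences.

8

Differing sites — 3:A/T; 6:C/T; 11:A/C; 12:A/G; 13:A/G; 14:G/A; 15:G/A; 18:T/C.
That gives 8 mismatches out of 24 aligned sites, so the Hamming distance is 8.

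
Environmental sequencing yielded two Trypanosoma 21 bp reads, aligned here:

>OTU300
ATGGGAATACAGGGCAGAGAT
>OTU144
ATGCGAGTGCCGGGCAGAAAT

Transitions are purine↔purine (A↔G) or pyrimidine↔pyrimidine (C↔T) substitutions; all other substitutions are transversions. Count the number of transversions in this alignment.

2

Differing sites — 4:G/C (Tv); 7:A/G (Ti); 9:A/G (Ti); 11:A/C (Tv); 19:G/A (Ti).
Of the 5 differences, 3 transitions and 2 transversions, so the answer is 2.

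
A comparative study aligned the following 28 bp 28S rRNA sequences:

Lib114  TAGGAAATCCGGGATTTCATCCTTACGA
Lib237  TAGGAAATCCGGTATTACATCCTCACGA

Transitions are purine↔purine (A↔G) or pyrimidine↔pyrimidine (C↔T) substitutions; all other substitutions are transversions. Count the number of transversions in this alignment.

The sequences differ at positions 13 (G/T, transversion), 17 (T/A, transversion), 24 (T/C, transition).
Of the 3 differences, 1 transition and 2 transversions, so the answer is 2.

2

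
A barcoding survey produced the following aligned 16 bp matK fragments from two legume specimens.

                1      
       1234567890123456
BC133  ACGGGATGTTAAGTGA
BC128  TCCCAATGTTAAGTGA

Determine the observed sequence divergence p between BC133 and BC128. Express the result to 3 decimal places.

Mismatches occur at site 1 (A/T), site 3 (G/C), site 4 (G/C), site 5 (G/A).
There are 4 differences over 16 sites, so p = 4/16 = 0.250.

0.250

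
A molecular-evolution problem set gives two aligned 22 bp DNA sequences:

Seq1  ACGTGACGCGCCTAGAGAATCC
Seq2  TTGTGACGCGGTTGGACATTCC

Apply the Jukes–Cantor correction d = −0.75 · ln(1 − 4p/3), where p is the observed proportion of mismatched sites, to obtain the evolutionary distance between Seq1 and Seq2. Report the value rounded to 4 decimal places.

Differing sites — 1:A/T; 2:C/T; 11:C/G; 12:C/T; 14:A/G; 17:G/C; 19:A/T.
p = 7/22 = 0.318182.
d = −0.75 · ln(1 − (4/3)·0.318182) = −0.75 · ln(0.575757) = −0.75 · (-0.552070) = 0.4141.

0.4141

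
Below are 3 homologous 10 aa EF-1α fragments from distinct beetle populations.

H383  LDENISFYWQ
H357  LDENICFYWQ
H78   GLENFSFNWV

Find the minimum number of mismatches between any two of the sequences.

Pairwise Hamming distances:
  H383 vs H357: 1
  H383 vs H78: 5
  H357 vs H78: 6
The smallest is 1, between H383 and H357.

1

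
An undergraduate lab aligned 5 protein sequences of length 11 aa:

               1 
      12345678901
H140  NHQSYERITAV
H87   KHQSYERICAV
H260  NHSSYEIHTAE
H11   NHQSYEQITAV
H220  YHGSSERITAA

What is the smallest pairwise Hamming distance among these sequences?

1

Pairwise Hamming distances:
  H140 vs H87: 2
  H140 vs H260: 4
  H140 vs H11: 1
  H140 vs H220: 4
  H87 vs H260: 6
  H87 vs H11: 3
  H87 vs H220: 5
  H260 vs H11: 4
  H260 vs H220: 6
  H11 vs H220: 5
The smallest is 1, between H140 and H11.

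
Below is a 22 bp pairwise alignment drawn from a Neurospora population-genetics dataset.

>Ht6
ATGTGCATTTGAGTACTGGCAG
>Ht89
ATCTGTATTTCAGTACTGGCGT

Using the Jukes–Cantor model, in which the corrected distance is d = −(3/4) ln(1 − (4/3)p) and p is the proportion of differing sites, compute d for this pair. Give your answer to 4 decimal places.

Differing sites — 3:G/C; 6:C/T; 11:G/C; 21:A/G; 22:G/T.
p = 5/22 = 0.227273.
d = −0.75 · ln(1 − (4/3)·0.227273) = −0.75 · ln(0.696969) = −0.75 · (-0.361014) = 0.2708.

0.2708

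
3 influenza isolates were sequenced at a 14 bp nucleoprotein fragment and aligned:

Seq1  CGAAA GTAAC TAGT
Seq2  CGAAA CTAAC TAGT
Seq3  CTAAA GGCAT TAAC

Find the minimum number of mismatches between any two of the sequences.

1

Pairwise Hamming distances:
  Seq1 vs Seq2: 1
  Seq1 vs Seq3: 6
  Seq2 vs Seq3: 7
The smallest is 1, between Seq1 and Seq2.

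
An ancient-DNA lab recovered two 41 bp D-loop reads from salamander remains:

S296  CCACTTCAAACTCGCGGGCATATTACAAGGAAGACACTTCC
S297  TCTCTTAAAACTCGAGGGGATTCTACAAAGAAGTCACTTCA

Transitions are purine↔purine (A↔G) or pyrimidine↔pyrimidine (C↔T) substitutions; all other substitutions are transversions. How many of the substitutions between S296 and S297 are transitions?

Differing sites — 1:C/T (Ti); 3:A/T (Tv); 7:C/A (Tv); 15:C/A (Tv); 19:C/G (Tv); 22:A/T (Tv); 23:T/C (Ti); 29:G/A (Ti); 34:A/T (Tv); 41:C/A (Tv).
Of the 10 differences, 3 transitions and 7 transversions, so the answer is 3.

3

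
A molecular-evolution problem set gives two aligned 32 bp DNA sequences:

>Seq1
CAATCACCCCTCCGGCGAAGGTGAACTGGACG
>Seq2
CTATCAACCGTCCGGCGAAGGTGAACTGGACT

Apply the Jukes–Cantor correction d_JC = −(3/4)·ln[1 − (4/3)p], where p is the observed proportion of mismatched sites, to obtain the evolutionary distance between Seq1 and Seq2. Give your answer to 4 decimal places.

Differing sites — 2:A/T; 7:C/A; 10:C/G; 32:G/T.
p = 4/32 = 0.125000.
d = −0.75 · ln(1 − (4/3)·0.125000) = −0.75 · ln(0.833333) = −0.75 · (-0.182322) = 0.1367.

0.1367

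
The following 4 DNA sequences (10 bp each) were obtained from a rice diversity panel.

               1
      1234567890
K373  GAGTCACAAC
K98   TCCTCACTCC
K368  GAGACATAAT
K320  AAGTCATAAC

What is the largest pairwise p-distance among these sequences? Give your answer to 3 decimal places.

0.800

Pairwise Hamming distances:
  K373 vs K98: 5
  K373 vs K368: 3
  K373 vs K320: 2
  K98 vs K368: 8
  K98 vs K320: 6
  K368 vs K320: 3
The largest is 8 mismatches, between K98 and K368; p = 8/10 = 0.800.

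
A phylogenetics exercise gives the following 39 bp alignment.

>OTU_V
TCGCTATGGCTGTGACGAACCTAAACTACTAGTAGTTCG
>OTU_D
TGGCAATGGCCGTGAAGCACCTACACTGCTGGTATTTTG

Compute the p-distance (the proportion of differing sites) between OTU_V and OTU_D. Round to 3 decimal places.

Differing sites — 2:C/G; 5:T/A; 11:T/C; 16:C/A; 18:A/C; 24:A/C; 28:A/G; 31:A/G; 35:G/T; 38:C/T.
There are 10 differences over 39 sites, so p = 10/39 = 0.256.

0.256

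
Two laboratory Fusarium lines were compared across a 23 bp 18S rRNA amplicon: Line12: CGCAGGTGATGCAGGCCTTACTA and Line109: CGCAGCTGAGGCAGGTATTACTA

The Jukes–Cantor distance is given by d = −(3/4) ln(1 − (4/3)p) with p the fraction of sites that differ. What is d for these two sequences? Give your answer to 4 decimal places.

0.1979

The sequences differ at positions 6 (G/C), 10 (T/G), 16 (C/T), 17 (C/A).
p = 4/23 = 0.173913.
d = −0.75 · ln(1 − (4/3)·0.173913) = −0.75 · ln(0.768116) = −0.75 · (-0.263815) = 0.1979.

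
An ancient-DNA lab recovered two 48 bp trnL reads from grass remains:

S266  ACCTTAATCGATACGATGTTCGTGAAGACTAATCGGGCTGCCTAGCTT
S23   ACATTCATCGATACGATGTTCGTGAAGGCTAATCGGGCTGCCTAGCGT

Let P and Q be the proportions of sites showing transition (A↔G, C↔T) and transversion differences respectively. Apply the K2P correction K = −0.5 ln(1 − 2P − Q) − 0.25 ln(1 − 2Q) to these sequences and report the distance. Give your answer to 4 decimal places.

0.0884

Differing sites — 3:C/A (Tv); 6:A/C (Tv); 28:A/G (Ti); 47:T/G (Tv).
Of the 4 differences, 1 transition and 3 transversions over 48 sites: P = 1/48 = 0.020833, Q = 3/48 = 0.062500.
d = −0.5·ln(0.895834) − 0.25·ln(0.875000) = −0.5·(-0.110000) − 0.25·(-0.133531) = 0.0884.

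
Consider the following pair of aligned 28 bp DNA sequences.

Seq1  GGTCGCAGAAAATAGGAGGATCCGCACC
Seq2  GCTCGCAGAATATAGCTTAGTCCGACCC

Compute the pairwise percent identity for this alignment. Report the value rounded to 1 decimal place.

The sequences differ at positions 2 (G/C), 11 (A/T), 16 (G/C), 17 (A/T), 18 (G/T), 19 (G/A), 20 (A/G), 25 (C/A), 26 (A/C).
19 of the 28 sites match, so the percent identity is 19/28 × 100 = 67.9%.

67.9%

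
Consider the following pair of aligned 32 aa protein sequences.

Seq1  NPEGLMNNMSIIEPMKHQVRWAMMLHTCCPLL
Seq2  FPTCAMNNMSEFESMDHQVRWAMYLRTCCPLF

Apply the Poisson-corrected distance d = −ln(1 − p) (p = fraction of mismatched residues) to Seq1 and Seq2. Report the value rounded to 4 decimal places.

Mismatches occur at site 1 (N↔F), site 3 (E↔T), site 4 (G↔C), site 5 (L↔A), site 11 (I↔E), site 12 (I↔F), site 14 (P↔S), site 16 (K↔D), site 24 (M↔Y), site 26 (H↔R), site 32 (L↔F).
p = 11/32 = 0.343750.
d = −ln(1 − 0.343750) = −ln(0.656250) = 0.4212.

0.4212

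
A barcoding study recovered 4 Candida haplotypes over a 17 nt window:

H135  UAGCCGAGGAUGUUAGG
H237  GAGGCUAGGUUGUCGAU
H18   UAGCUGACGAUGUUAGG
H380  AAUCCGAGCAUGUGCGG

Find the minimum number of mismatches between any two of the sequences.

2

Pairwise Hamming distances:
  H135 vs H237: 8
  H135 vs H18: 2
  H135 vs H380: 5
  H237 vs H18: 10
  H237 vs H380: 10
  H18 vs H380: 7
The smallest is 2, between H135 and H18.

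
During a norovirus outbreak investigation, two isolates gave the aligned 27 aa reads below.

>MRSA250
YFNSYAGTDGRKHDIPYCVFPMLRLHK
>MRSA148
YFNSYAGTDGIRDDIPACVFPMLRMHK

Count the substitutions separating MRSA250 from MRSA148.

Mismatches occur at site 11 (R↔I), site 12 (K↔R), site 13 (H↔D), site 17 (Y↔A), site 25 (L↔M).
That gives 5 mismatches out of 27 aligned sites, so the Hamming distance is 5.

5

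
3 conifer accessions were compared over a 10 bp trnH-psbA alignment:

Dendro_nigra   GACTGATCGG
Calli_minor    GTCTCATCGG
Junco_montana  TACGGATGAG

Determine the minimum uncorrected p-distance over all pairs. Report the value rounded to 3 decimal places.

0.200

Pairwise Hamming distances:
  Dendro_nigra vs Calli_minor: 2
  Dendro_nigra vs Junco_montana: 4
  Calli_minor vs Junco_montana: 6
The smallest is 2 mismatches, between Dendro_nigra and Calli_minor; p = 2/10 = 0.200.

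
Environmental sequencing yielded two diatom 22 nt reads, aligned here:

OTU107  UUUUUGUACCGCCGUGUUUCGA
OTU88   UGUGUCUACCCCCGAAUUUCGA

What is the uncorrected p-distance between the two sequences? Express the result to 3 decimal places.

0.273

Mismatches occur at site 2 (U/G), site 4 (U/G), site 6 (G/C), site 11 (G/C), site 15 (U/A), site 16 (G/A).
There are 6 differences over 22 sites, so p = 6/22 = 0.273.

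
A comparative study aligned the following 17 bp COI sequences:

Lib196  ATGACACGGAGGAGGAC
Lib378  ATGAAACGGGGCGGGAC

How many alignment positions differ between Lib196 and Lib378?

4

Differing sites — 5:C/A; 10:A/G; 12:G/C; 13:A/G.
That gives 4 mismatches out of 17 aligned sites, so the Hamming distance is 4.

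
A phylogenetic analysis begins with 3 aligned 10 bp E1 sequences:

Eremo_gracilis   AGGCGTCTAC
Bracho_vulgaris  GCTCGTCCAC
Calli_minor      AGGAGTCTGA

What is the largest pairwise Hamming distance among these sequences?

Pairwise Hamming distances:
  Eremo_gracilis vs Bracho_vulgaris: 4
  Eremo_gracilis vs Calli_minor: 3
  Bracho_vulgaris vs Calli_minor: 7
The largest is 7, between Bracho_vulgaris and Calli_minor.

7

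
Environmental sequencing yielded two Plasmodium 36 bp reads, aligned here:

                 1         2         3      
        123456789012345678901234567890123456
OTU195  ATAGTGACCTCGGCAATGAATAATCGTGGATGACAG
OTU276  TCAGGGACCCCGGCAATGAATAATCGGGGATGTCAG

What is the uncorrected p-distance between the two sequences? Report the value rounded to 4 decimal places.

The sequences differ at positions 1 (A/T), 2 (T/C), 5 (T/G), 10 (T/C), 27 (T/G), 33 (A/T).
There are 6 differences over 36 sites, so p = 6/36 = 0.1667.

0.1667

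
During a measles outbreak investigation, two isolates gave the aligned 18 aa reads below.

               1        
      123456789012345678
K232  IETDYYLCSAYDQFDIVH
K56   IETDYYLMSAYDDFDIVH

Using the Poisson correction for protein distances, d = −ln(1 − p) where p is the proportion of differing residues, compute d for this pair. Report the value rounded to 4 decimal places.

0.1178

The sequences differ at positions 8 (C/M), 13 (Q/D).
p = 2/18 = 0.111111.
d = −ln(1 − 0.111111) = −ln(0.888889) = 0.1178.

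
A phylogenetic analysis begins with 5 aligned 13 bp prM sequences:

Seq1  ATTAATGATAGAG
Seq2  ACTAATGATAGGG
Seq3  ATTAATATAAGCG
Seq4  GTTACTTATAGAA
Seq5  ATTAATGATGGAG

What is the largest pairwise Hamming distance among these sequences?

7

Pairwise Hamming distances:
  Seq1 vs Seq2: 2
  Seq1 vs Seq3: 4
  Seq1 vs Seq4: 4
  Seq1 vs Seq5: 1
  Seq2 vs Seq3: 5
  Seq2 vs Seq4: 6
  Seq2 vs Seq5: 3
  Seq3 vs Seq4: 7
  Seq3 vs Seq5: 5
  Seq4 vs Seq5: 5
The largest is 7, between Seq3 and Seq4.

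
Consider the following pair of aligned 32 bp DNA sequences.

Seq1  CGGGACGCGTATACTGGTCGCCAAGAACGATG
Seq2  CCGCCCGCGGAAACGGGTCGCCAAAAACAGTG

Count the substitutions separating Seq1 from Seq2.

9

Differing sites — 2:G/C; 4:G/C; 5:A/C; 10:T/G; 12:T/A; 15:T/G; 25:G/A; 29:G/A; 30:A/G.
That gives 9 mismatches out of 32 aligned sites, so the Hamming distance is 9.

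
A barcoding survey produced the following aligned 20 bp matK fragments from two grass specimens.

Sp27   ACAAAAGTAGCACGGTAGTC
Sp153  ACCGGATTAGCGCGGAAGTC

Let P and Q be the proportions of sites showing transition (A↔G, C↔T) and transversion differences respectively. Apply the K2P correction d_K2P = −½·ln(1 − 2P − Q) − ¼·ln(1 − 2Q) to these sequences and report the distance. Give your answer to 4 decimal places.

0.3881

The sequences differ at positions 3 (A/C, transversion), 4 (A/G, transition), 5 (A/G, transition), 7 (G/T, transversion), 12 (A/G, transition), 16 (T/A, transversion).
Of the 6 differences, 3 transitions and 3 transversions over 20 sites: P = 3/20 = 0.150000, Q = 3/20 = 0.150000.
d = −0.5·ln(0.550000) − 0.25·ln(0.700000) = −0.5·(-0.597837) − 0.25·(-0.356675) = 0.3881.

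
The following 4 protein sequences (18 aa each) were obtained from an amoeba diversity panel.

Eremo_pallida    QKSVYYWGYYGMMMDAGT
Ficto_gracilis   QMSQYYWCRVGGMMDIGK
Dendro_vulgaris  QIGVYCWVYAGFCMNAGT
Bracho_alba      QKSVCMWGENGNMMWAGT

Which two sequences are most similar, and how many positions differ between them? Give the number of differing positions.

6

Pairwise Hamming distances:
  Eremo_pallida vs Ficto_gracilis: 8
  Eremo_pallida vs Dendro_vulgaris: 8
  Eremo_pallida vs Bracho_alba: 6
  Ficto_gracilis vs Dendro_vulgaris: 12
  Ficto_gracilis vs Bracho_alba: 11
  Dendro_vulgaris vs Bracho_alba: 10
The smallest is 6, between Eremo_pallida and Bracho_alba.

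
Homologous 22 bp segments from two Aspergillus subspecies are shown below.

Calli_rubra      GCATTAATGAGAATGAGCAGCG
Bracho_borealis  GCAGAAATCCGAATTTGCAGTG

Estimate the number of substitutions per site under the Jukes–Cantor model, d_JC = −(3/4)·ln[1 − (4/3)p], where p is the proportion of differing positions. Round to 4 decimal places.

0.4141

Mismatches occur at site 4 (T/G), site 5 (T/A), site 9 (G/C), site 10 (A/C), site 15 (G/T), site 16 (A/T), site 21 (C/T).
p = 7/22 = 0.318182.
d = −0.75 · ln(1 − (4/3)·0.318182) = −0.75 · ln(0.575757) = −0.75 · (-0.552070) = 0.4141.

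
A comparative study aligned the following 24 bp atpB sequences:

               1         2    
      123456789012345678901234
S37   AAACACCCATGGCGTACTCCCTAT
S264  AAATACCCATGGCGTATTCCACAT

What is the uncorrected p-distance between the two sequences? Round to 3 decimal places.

Differing sites — 4:C/T; 17:C/T; 21:C/A; 22:T/C.
There are 4 differences over 24 sites, so p = 4/24 = 0.167.

0.167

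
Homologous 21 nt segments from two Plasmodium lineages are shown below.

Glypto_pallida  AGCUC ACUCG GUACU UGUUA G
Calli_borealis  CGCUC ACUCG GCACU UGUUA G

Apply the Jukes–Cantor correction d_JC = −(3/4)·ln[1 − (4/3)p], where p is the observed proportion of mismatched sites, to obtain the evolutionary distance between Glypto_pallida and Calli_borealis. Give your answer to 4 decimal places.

0.1019

The sequences differ at positions 1 (A/C), 12 (U/C).
p = 2/21 = 0.095238.
d = −0.75 · ln(1 − (4/3)·0.095238) = −0.75 · ln(0.873016) = −0.75 · (-0.135801) = 0.1019.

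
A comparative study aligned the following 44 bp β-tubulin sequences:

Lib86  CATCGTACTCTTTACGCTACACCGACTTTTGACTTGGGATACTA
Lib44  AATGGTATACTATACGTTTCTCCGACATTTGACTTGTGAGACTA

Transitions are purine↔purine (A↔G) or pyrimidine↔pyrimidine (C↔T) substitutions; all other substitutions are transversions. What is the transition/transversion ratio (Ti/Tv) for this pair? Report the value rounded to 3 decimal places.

0.222

Mismatches occur at site 1 (C↔A, transversion), site 4 (C↔G, transversion), site 8 (C↔T, transition), site 9 (T↔A, transversion), site 12 (T↔A, transversion), site 17 (C↔T, transition), site 19 (A↔T, transversion), site 21 (A↔T, transversion), site 27 (T↔A, transversion), site 37 (G↔T, transversion), site 40 (T↔G, transversion).
Of the 11 differences, 2 transitions and 9 transversions, so Ti/Tv = 2/9 = 0.222.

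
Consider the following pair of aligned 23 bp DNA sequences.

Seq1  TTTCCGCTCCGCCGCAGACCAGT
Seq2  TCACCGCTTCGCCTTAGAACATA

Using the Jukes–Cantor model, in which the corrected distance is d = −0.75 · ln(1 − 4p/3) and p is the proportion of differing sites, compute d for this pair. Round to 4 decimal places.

0.4674

Mismatches occur at site 2 (T↔C), site 3 (T↔A), site 9 (C↔T), site 14 (G↔T), site 15 (C↔T), site 19 (C↔A), site 22 (G↔T), site 23 (T↔A).
p = 8/23 = 0.347826.
d = −0.75 · ln(1 − (4/3)·0.347826) = −0.75 · ln(0.536232) = −0.75 · (-0.623188) = 0.4674.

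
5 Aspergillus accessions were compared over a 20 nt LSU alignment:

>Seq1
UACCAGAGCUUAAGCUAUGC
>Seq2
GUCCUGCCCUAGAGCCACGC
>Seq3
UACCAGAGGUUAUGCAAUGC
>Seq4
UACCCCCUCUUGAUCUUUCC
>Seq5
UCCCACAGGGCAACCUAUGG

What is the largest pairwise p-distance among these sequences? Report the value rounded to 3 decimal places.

Pairwise Hamming distances:
  Seq1 vs Seq2: 9
  Seq1 vs Seq3: 3
  Seq1 vs Seq4: 8
  Seq1 vs Seq5: 7
  Seq2 vs Seq3: 11
  Seq2 vs Seq4: 11
  Seq2 vs Seq5: 14
  Seq3 vs Seq4: 11
  Seq3 vs Seq5: 8
  Seq4 vs Seq5: 12
The largest is 14 mismatches, between Seq2 and Seq5; p = 14/20 = 0.700.

0.700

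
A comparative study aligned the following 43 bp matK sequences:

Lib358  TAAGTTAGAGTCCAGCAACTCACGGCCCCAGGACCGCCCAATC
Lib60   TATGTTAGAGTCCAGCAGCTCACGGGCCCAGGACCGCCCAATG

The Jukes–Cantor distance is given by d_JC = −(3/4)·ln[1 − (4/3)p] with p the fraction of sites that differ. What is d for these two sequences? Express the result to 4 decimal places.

0.0993

Mismatches occur at site 3 (A→T), site 18 (A→G), site 26 (C→G), site 43 (C→G).
p = 4/43 = 0.093023.
d = −0.75 · ln(1 − (4/3)·0.093023) = −0.75 · ln(0.875969) = −0.75 · (-0.132425) = 0.0993.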